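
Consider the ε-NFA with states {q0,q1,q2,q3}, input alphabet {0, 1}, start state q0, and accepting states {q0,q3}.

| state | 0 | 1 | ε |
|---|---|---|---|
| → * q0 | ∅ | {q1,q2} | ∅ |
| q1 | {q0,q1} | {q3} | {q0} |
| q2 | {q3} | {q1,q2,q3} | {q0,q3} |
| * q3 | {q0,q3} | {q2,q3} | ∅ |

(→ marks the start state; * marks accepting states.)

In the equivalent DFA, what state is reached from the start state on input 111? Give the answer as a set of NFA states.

{q0,q1,q2,q3}

Start: {q0}.
δ(q0,1) = {q1,q2}.
Union: {q1,q2}.
ε-closure gives {q0,q1,q2,q3}.
After 1: {q0,q1,q2,q3}.
δ(q0,1) = {q1,q2}; δ(q1,1) = {q3}; δ(q2,1) = {q1,q2,q3}; δ(q3,1) = {q2,q3}.
Union: {q1,q2,q3}.
ε-closure gives {q0,q1,q2,q3}.
After 1: {q0,q1,q2,q3}.
δ(q0,1) = {q1,q2}; δ(q1,1) = {q3}; δ(q2,1) = {q1,q2,q3}; δ(q3,1) = {q2,q3}.
Union: {q1,q2,q3}.
ε-closure gives {q0,q1,q2,q3}.
After 1: {q0,q1,q2,q3}.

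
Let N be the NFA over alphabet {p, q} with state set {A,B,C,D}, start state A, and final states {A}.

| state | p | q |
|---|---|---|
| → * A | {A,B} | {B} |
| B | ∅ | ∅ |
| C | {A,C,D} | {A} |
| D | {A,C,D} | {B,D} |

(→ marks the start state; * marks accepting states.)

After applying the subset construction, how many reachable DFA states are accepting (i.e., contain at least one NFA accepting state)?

2

Start state of the DFA: {A}.
{A} --p--> {A,B}  [new]
{A} --q--> {B}  [new]
{A,B} --p--> {A,B}  [seen]
{A,B} --q--> {B}  [seen]
{B} --p--> ∅  [new]
{B} --q--> ∅  [seen]
∅ --p--> ∅  [seen]
∅ --q--> ∅  [seen]
Reachable DFA states: {A}, {A,B}, {B}, ∅.
Accepting DFA states (contain an NFA accepting state): {A}, {A,B}.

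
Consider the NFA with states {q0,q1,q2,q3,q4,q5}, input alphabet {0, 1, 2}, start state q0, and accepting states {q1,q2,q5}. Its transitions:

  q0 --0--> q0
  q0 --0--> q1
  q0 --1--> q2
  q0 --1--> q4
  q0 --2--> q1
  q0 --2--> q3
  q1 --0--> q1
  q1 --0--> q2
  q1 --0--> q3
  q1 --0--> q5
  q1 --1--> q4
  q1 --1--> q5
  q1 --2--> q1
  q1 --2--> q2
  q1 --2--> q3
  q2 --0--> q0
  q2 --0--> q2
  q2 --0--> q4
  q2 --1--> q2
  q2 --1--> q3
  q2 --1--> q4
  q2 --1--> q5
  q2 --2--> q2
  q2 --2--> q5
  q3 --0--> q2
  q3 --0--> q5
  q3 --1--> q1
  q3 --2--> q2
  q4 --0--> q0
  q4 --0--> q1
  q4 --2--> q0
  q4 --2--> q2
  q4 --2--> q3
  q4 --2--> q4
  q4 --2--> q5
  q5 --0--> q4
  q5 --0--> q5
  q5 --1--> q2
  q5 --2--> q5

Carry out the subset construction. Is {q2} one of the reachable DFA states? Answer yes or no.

Start state of the DFA: {q0}.
{q0} --0--> {q0,q1}  [new]
{q0} --1--> {q2,q4}  [new]
{q0} --2--> {q1,q3}  [new]
{q0,q1} --0--> {q0,q1,q2,q3,q5}  [new]
{q0,q1} --1--> {q2,q4,q5}  [new]
{q0,q1} --2--> {q1,q2,q3}  [new]
{q2,q4} --0--> {q0,q1,q2,q4}  [new]
{q2,q4} --1--> {q2,q3,q4,q5}  [new]
{q2,q4} --2--> {q0,q2,q3,q4,q5}  [new]
{q1,q3} --0--> {q1,q2,q3,q5}  [new]
{q1,q3} --1--> {q1,q4,q5}  [new]
{q1,q3} --2--> {q1,q2,q3}  [seen]
{q0,q1,q2,q3,q5} --0--> {q0,q1,q2,q3,q4,q5}  [new]
{q0,q1,q2,q3,q5} --1--> {q1,q2,q3,q4,q5}  [new]
{q0,q1,q2,q3,q5} --2--> {q1,q2,q3,q5}  [seen]
{q2,q4,q5} --0--> {q0,q1,q2,q4,q5}  [new]
{q2,q4,q5} --1--> {q2,q3,q4,q5}  [seen]
{q2,q4,q5} --2--> {q0,q2,q3,q4,q5}  [seen]
{q1,q2,q3} --0--> {q0,q1,q2,q3,q4,q5}  [seen]
{q1,q2,q3} --1--> {q1,q2,q3,q4,q5}  [seen]
{q1,q2,q3} --2--> {q1,q2,q3,q5}  [seen]
{q0,q1,q2,q4} --0--> {q0,q1,q2,q3,q4,q5}  [seen]
{q0,q1,q2,q4} --1--> {q2,q3,q4,q5}  [seen]
{q0,q1,q2,q4} --2--> {q0,q1,q2,q3,q4,q5}  [seen]
{q2,q3,q4,q5} --0--> {q0,q1,q2,q4,q5}  [seen]
{q2,q3,q4,q5} --1--> {q1,q2,q3,q4,q5}  [seen]
{q2,q3,q4,q5} --2--> {q0,q2,q3,q4,q5}  [seen]
{q0,q2,q3,q4,q5} --0--> {q0,q1,q2,q4,q5}  [seen]
{q0,q2,q3,q4,q5} --1--> {q1,q2,q3,q4,q5}  [seen]
{q0,q2,q3,q4,q5} --2--> {q0,q1,q2,q3,q4,q5}  [seen]
{q1,q2,q3,q5} --0--> {q0,q1,q2,q3,q4,q5}  [seen]
{q1,q2,q3,q5} --1--> {q1,q2,q3,q4,q5}  [seen]
{q1,q2,q3,q5} --2--> {q1,q2,q3,q5}  [seen]
{q1,q4,q5} --0--> {q0,q1,q2,q3,q4,q5}  [seen]
{q1,q4,q5} --1--> {q2,q4,q5}  [seen]
{q1,q4,q5} --2--> {q0,q1,q2,q3,q4,q5}  [seen]
{q0,q1,q2,q3,q4,q5} --0--> {q0,q1,q2,q3,q4,q5}  [seen]
{q0,q1,q2,q3,q4,q5} --1--> {q1,q2,q3,q4,q5}  [seen]
{q0,q1,q2,q3,q4,q5} --2--> {q0,q1,q2,q3,q4,q5}  [seen]
{q1,q2,q3,q4,q5} --0--> {q0,q1,q2,q3,q4,q5}  [seen]
{q1,q2,q3,q4,q5} --1--> {q1,q2,q3,q4,q5}  [seen]
{q1,q2,q3,q4,q5} --2--> {q0,q1,q2,q3,q4,q5}  [seen]
{q0,q1,q2,q4,q5} --0--> {q0,q1,q2,q3,q4,q5}  [seen]
{q0,q1,q2,q4,q5} --1--> {q2,q3,q4,q5}  [seen]
{q0,q1,q2,q4,q5} --2--> {q0,q1,q2,q3,q4,q5}  [seen]
Reachable DFA states: {q0}, {q0,q1}, {q2,q4}, {q1,q3}, {q0,q1,q2,q3,q5}, {q2,q4,q5}, {q1,q2,q3}, {q0,q1,q2,q4}, {q2,q3,q4,q5}, {q0,q2,q3,q4,q5}, {q1,q2,q3,q5}, {q1,q4,q5}, {q0,q1,q2,q3,q4,q5}, {q1,q2,q3,q4,q5}, {q0,q1,q2,q4,q5}.
{q2} is not among them.

no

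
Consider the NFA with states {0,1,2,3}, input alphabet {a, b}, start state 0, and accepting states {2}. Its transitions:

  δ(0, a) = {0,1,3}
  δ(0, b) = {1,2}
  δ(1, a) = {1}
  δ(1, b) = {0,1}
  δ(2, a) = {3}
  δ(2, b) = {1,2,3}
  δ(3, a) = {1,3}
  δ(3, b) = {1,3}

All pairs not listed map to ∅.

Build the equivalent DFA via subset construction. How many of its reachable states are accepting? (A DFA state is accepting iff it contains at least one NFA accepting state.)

2

Start state of the DFA: {0}.
{0} --a--> {0,1,3}  [new]
{0} --b--> {1,2}  [new]
{0,1,3} --a--> {0,1,3}  [seen]
{0,1,3} --b--> {0,1,2,3}  [new]
{1,2} --a--> {1,3}  [new]
{1,2} --b--> {0,1,2,3}  [seen]
{0,1,2,3} --a--> {0,1,3}  [seen]
{0,1,2,3} --b--> {0,1,2,3}  [seen]
{1,3} --a--> {1,3}  [seen]
{1,3} --b--> {0,1,3}  [seen]
Reachable DFA states: {0}, {0,1,3}, {1,2}, {0,1,2,3}, {1,3}.
Accepting DFA states (contain an NFA accepting state): {1,2}, {0,1,2,3}.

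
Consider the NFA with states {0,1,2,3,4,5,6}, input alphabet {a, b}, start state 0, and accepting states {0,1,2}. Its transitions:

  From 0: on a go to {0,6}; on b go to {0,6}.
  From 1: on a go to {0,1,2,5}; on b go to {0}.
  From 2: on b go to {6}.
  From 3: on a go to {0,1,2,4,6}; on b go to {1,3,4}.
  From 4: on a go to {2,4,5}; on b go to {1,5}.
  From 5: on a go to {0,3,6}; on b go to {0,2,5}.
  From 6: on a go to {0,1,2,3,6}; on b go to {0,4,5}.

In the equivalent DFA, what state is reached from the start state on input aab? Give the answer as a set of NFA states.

Start: {0}.
δ(0,a) = {0,6}.
Union: {0,6}.
After a: {0,6}.
δ(0,a) = {0,6}; δ(6,a) = {0,1,2,3,6}.
Union: {0,1,2,3,6}.
After a: {0,1,2,3,6}.
δ(0,b) = {0,6}; δ(1,b) = {0}; δ(2,b) = {6}; δ(3,b) = {1,3,4}; δ(6,b) = {0,4,5}.
Union: {0,1,3,4,5,6}.
After b: {0,1,3,4,5,6}.

{0,1,3,4,5,6}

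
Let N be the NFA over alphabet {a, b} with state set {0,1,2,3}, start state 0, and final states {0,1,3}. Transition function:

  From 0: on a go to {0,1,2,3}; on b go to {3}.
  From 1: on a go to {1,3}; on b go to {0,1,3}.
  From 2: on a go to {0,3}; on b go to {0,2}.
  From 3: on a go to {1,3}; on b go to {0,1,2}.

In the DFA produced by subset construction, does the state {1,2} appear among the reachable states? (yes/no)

no

Start state of the DFA: {0}.
{0} --a--> {0,1,2,3}  [new]
{0} --b--> {3}  [new]
{0,1,2,3} --a--> {0,1,2,3}  [seen]
{0,1,2,3} --b--> {0,1,2,3}  [seen]
{3} --a--> {1,3}  [new]
{3} --b--> {0,1,2}  [new]
{1,3} --a--> {1,3}  [seen]
{1,3} --b--> {0,1,2,3}  [seen]
{0,1,2} --a--> {0,1,2,3}  [seen]
{0,1,2} --b--> {0,1,2,3}  [seen]
Reachable DFA states: {0}, {0,1,2,3}, {3}, {1,3}, {0,1,2}.
{1,2} is not among them.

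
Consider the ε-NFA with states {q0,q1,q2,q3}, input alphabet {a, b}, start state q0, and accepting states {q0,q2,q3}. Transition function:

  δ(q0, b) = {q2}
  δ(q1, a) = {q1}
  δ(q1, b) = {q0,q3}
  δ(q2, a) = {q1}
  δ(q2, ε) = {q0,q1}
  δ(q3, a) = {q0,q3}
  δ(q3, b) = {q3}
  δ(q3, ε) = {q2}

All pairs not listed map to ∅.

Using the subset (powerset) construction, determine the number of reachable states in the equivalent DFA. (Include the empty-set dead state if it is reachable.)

5

Start state of the DFA: {q0} (ε-closure of the NFA start).
{q0} --a--> ∅  [new]
{q0} --b--> {q0,q1,q2}  [new]
∅ --a--> ∅  [seen]
∅ --b--> ∅  [seen]
{q0,q1,q2} --a--> {q1}  [new]
{q0,q1,q2} --b--> {q0,q1,q2,q3}  [new]
{q1} --a--> {q1}  [seen]
{q1} --b--> {q0,q1,q2,q3}  [seen]
{q0,q1,q2,q3} --a--> {q0,q1,q2,q3}  [seen]
{q0,q1,q2,q3} --b--> {q0,q1,q2,q3}  [seen]
Reachable DFA states: {q0}, ∅, {q0,q1,q2}, {q1}, {q0,q1,q2,q3}.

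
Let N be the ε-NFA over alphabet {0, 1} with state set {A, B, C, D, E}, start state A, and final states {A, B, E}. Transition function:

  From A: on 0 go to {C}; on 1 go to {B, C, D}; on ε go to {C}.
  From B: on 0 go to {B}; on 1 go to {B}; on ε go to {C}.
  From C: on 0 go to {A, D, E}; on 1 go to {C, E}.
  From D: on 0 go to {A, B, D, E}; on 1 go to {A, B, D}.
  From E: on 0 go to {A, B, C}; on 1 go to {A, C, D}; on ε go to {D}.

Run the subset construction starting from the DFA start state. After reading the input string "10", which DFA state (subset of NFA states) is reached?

{A, B, C, D, E}

Start: {A, C}.
δ(A,1) = {B, C, D}; δ(C,1) = {C, E}.
Union: {B, C, D, E}.
After 1: {B, C, D, E}.
δ(B,0) = {B}; δ(C,0) = {A, D, E}; δ(D,0) = {A, B, D, E}; δ(E,0) = {A, B, C}.
Union: {A, B, C, D, E}.
After 0: {A, B, C, D, E}.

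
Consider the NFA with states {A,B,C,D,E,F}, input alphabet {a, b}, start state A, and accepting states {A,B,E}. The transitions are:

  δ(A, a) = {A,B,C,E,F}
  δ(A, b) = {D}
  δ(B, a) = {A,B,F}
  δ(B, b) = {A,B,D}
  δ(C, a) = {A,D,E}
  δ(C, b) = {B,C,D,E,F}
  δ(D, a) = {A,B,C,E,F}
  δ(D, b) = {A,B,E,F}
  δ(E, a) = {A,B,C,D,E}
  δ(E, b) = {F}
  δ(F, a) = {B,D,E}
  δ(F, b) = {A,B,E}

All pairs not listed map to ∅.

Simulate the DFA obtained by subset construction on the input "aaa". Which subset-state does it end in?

Start: {A}.
δ(A,a) = {A,B,C,E,F}.
Union: {A,B,C,E,F}.
After a: {A,B,C,E,F}.
δ(A,a) = {A,B,C,E,F}; δ(B,a) = {A,B,F}; δ(C,a) = {A,D,E}; δ(E,a) = {A,B,C,D,E}; δ(F,a) = {B,D,E}.
Union: {A,B,C,D,E,F}.
After a: {A,B,C,D,E,F}.
δ(A,a) = {A,B,C,E,F}; δ(B,a) = {A,B,F}; δ(C,a) = {A,D,E}; δ(D,a) = {A,B,C,E,F}; δ(E,a) = {A,B,C,D,E}; δ(F,a) = {B,D,E}.
Union: {A,B,C,D,E,F}.
After a: {A,B,C,D,E,F}.

{A,B,C,D,E,F}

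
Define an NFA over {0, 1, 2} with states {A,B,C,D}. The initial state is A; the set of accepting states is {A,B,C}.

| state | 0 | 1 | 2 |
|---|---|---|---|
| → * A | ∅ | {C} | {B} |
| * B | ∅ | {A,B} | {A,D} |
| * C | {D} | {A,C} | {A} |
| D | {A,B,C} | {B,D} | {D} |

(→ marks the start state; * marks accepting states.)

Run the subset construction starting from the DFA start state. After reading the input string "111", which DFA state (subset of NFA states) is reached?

{A,C}

Start: {A}.
δ(A,1) = {C}.
Union: {C}.
After 1: {C}.
δ(C,1) = {A,C}.
Union: {A,C}.
After 1: {A,C}.
δ(A,1) = {C}; δ(C,1) = {A,C}.
Union: {A,C}.
After 1: {A,C}.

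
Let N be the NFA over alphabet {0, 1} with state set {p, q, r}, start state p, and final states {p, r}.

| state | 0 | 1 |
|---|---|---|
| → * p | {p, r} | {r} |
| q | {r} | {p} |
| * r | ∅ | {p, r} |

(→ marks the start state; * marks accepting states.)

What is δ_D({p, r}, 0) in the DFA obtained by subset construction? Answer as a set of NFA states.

δ(p,0) = {p, r}; δ(r,0) = ∅.
Union: {p, r}.

{p, r}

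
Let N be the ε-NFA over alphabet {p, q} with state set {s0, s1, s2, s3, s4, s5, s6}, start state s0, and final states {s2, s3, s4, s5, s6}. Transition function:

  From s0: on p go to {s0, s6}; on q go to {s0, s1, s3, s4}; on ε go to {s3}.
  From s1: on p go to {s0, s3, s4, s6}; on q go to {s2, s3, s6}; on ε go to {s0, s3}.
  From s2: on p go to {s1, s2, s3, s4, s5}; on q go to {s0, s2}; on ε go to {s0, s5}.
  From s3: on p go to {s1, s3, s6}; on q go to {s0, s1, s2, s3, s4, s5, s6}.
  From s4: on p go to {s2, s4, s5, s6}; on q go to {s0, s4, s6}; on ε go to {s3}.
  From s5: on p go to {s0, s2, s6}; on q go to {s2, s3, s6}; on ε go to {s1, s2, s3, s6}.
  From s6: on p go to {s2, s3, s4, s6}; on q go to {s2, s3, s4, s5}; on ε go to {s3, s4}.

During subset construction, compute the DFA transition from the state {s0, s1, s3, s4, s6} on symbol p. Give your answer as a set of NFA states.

{s0, s1, s2, s3, s4, s5, s6}

δ(s0,p) = {s0, s6}; δ(s1,p) = {s0, s3, s4, s6}; δ(s3,p) = {s1, s3, s6}; δ(s4,p) = {s2, s4, s5, s6}; δ(s6,p) = {s2, s3, s4, s6}.
Union: {s0, s1, s2, s3, s4, s5, s6}.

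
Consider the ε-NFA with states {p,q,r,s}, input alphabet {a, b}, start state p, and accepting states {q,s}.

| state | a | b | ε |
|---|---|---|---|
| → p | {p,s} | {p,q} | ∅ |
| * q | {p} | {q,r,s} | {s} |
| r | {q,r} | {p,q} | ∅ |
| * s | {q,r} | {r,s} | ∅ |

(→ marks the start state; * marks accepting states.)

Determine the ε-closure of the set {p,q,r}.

Begin with {p,q,r}.
q →ε {s}; add s.
ε-closure = {p,q,r,s}.

{p,q,r,s}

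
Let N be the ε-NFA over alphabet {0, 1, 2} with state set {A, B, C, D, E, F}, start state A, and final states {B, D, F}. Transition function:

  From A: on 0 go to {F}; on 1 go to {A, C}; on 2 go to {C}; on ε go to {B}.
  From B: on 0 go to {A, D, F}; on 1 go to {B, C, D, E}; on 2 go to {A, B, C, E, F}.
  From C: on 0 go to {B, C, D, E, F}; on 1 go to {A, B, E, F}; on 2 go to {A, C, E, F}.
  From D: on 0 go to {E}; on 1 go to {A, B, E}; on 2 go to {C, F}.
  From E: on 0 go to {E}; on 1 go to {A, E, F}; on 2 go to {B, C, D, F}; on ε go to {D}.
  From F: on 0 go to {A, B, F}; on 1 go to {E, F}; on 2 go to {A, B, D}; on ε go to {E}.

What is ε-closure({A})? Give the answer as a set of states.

{A, B}

Begin with {A}.
A →ε {B}; add B.
ε-closure = {A, B}.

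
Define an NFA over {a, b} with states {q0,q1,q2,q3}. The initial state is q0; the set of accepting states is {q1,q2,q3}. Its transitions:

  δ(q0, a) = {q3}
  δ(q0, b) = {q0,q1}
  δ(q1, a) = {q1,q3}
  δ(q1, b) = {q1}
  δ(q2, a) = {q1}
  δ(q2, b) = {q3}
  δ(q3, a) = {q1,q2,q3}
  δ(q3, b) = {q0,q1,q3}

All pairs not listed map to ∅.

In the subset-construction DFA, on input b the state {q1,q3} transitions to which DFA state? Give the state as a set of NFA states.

{q0,q1,q3}

δ(q1,b) = {q1}; δ(q3,b) = {q0,q1,q3}.
Union: {q0,q1,q3}.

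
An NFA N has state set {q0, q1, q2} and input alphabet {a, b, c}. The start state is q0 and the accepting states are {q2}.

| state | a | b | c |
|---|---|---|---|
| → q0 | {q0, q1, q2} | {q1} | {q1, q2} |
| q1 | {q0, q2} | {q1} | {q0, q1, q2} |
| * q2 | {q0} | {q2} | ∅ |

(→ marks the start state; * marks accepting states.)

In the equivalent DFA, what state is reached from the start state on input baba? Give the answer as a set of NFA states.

Start: {q0}.
δ(q0,b) = {q1}.
Union: {q1}.
After b: {q1}.
δ(q1,a) = {q0, q2}.
Union: {q0, q2}.
After a: {q0, q2}.
δ(q0,b) = {q1}; δ(q2,b) = {q2}.
Union: {q1, q2}.
After b: {q1, q2}.
δ(q1,a) = {q0, q2}; δ(q2,a) = {q0}.
Union: {q0, q2}.
After a: {q0, q2}.

{q0, q2}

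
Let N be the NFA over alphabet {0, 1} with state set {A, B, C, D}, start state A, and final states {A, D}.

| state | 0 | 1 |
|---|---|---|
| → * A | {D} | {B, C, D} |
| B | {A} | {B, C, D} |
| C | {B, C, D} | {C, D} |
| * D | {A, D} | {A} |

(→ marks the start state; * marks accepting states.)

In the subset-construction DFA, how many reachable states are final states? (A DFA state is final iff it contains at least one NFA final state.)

Start state of the DFA: {A}.
{A} --0--> {D}  [new]
{A} --1--> {B, C, D}  [new]
{D} --0--> {A, D}  [new]
{D} --1--> {A}  [seen]
{B, C, D} --0--> {A, B, C, D}  [new]
{B, C, D} --1--> {A, B, C, D}  [seen]
{A, D} --0--> {A, D}  [seen]
{A, D} --1--> {A, B, C, D}  [seen]
{A, B, C, D} --0--> {A, B, C, D}  [seen]
{A, B, C, D} --1--> {A, B, C, D}  [seen]
Reachable DFA states: {A}, {D}, {B, C, D}, {A, D}, {A, B, C, D}.
Accepting DFA states (contain an NFA accepting state): {A}, {D}, {B, C, D}, {A, D}, {A, B, C, D}.

5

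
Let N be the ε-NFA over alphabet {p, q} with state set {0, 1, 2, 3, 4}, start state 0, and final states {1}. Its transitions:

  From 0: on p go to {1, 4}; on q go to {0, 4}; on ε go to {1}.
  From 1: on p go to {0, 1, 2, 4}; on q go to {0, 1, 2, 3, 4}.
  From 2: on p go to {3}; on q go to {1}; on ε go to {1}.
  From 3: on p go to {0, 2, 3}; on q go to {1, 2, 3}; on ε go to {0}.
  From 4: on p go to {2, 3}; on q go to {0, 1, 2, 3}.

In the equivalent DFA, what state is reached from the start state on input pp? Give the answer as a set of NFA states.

Start: {0, 1}.
δ(0,p) = {1, 4}; δ(1,p) = {0, 1, 2, 4}.
Union: {0, 1, 2, 4}.
After p: {0, 1, 2, 4}.
δ(0,p) = {1, 4}; δ(1,p) = {0, 1, 2, 4}; δ(2,p) = {3}; δ(4,p) = {2, 3}.
Union: {0, 1, 2, 3, 4}.
After p: {0, 1, 2, 3, 4}.

{0, 1, 2, 3, 4}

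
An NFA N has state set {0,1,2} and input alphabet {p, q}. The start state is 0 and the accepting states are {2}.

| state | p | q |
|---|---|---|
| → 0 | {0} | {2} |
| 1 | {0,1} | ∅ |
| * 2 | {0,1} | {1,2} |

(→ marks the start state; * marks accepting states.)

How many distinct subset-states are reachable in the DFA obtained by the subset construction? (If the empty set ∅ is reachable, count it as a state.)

4

Start state of the DFA: {0}.
{0} --p--> {0}  [seen]
{0} --q--> {2}  [new]
{2} --p--> {0,1}  [new]
{2} --q--> {1,2}  [new]
{0,1} --p--> {0,1}  [seen]
{0,1} --q--> {2}  [seen]
{1,2} --p--> {0,1}  [seen]
{1,2} --q--> {1,2}  [seen]
Reachable DFA states: {0}, {2}, {0,1}, {1,2}.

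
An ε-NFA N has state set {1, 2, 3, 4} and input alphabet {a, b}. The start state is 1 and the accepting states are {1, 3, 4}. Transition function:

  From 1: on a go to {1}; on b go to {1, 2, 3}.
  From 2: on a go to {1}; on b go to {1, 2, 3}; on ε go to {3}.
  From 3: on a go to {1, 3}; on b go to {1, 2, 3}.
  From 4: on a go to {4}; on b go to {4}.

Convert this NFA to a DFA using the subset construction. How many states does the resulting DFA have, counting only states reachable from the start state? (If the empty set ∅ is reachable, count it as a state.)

3

Start state of the DFA: {1} (ε-closure of the NFA start).
{1} --a--> {1}  [seen]
{1} --b--> {1, 2, 3}  [new]
{1, 2, 3} --a--> {1, 3}  [new]
{1, 2, 3} --b--> {1, 2, 3}  [seen]
{1, 3} --a--> {1, 3}  [seen]
{1, 3} --b--> {1, 2, 3}  [seen]
Reachable DFA states: {1}, {1, 2, 3}, {1, 3}.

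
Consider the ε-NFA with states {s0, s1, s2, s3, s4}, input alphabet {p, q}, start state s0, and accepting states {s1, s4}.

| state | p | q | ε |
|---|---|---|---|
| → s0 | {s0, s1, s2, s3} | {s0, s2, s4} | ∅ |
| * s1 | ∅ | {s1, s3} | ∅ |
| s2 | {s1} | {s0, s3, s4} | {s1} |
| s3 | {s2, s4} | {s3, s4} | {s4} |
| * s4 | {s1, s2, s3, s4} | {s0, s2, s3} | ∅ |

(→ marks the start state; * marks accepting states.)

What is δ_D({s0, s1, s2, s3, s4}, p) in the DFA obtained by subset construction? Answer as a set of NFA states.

δ(s0,p) = {s0, s1, s2, s3}; δ(s1,p) = ∅; δ(s2,p) = {s1}; δ(s3,p) = {s2, s4}; δ(s4,p) = {s1, s2, s3, s4}.
Union: {s0, s1, s2, s3, s4}.

{s0, s1, s2, s3, s4}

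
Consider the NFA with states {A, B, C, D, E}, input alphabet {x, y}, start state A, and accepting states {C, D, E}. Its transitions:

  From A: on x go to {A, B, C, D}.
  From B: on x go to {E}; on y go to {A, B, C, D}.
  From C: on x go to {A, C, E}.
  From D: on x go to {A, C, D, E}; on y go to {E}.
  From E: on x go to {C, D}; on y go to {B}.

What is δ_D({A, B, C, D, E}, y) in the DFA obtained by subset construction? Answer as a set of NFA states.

δ(A,y) = ∅; δ(B,y) = {A, B, C, D}; δ(C,y) = ∅; δ(D,y) = {E}; δ(E,y) = {B}.
Union: {A, B, C, D, E}.

{A, B, C, D, E}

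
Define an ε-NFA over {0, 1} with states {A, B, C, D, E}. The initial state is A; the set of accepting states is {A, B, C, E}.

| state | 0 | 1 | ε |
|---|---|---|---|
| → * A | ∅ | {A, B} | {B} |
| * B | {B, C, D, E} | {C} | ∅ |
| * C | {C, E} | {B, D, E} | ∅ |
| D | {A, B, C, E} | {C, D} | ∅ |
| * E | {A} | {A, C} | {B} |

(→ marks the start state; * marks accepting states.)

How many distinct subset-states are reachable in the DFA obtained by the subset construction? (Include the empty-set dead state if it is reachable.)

4

Start state of the DFA: {A, B} (ε-closure of the NFA start).
{A, B} --0--> {B, C, D, E}  [new]
{A, B} --1--> {A, B, C}  [new]
{B, C, D, E} --0--> {A, B, C, D, E}  [new]
{B, C, D, E} --1--> {A, B, C, D, E}  [seen]
{A, B, C} --0--> {B, C, D, E}  [seen]
{A, B, C} --1--> {A, B, C, D, E}  [seen]
{A, B, C, D, E} --0--> {A, B, C, D, E}  [seen]
{A, B, C, D, E} --1--> {A, B, C, D, E}  [seen]
Reachable DFA states: {A, B}, {B, C, D, E}, {A, B, C}, {A, B, C, D, E}.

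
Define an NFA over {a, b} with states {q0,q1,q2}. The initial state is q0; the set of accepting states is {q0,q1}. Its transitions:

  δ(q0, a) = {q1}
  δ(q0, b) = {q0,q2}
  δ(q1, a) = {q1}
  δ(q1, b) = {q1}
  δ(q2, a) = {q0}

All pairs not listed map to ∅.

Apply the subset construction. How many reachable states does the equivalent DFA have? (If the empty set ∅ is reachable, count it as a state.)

Start state of the DFA: {q0}.
{q0} --a--> {q1}  [new]
{q0} --b--> {q0,q2}  [new]
{q1} --a--> {q1}  [seen]
{q1} --b--> {q1}  [seen]
{q0,q2} --a--> {q0,q1}  [new]
{q0,q2} --b--> {q0,q2}  [seen]
{q0,q1} --a--> {q1}  [seen]
{q0,q1} --b--> {q0,q1,q2}  [new]
{q0,q1,q2} --a--> {q0,q1}  [seen]
{q0,q1,q2} --b--> {q0,q1,q2}  [seen]
Reachable DFA states: {q0}, {q1}, {q0,q2}, {q0,q1}, {q0,q1,q2}.

5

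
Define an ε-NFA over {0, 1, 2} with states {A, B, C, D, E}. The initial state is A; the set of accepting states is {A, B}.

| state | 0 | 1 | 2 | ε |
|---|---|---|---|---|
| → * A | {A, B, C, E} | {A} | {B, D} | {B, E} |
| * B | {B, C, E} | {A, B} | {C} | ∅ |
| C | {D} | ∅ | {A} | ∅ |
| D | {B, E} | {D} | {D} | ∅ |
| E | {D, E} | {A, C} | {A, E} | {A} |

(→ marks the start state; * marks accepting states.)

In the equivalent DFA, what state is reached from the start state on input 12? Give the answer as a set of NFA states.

Start: {A, B, E}.
δ(A,1) = {A}; δ(B,1) = {A, B}; δ(E,1) = {A, C}.
Union: {A, B, C}.
ε-closure gives {A, B, C, E}.
After 1: {A, B, C, E}.
δ(A,2) = {B, D}; δ(B,2) = {C}; δ(C,2) = {A}; δ(E,2) = {A, E}.
Union: {A, B, C, D, E}.
After 2: {A, B, C, D, E}.

{A, B, C, D, E}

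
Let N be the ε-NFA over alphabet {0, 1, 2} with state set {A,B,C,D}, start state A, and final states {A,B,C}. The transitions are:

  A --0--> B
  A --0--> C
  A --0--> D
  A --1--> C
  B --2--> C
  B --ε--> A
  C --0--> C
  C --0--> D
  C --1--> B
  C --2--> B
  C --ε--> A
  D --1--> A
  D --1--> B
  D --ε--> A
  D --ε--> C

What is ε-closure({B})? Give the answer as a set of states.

Begin with {B}.
B →ε {A}; add A.
ε-closure = {A,B}.

{A,B}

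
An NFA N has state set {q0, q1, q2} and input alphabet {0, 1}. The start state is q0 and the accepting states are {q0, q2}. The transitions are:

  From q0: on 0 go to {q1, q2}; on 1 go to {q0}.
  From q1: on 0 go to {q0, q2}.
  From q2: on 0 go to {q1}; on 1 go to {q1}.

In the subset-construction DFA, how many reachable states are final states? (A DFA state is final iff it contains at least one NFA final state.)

5

Start state of the DFA: {q0}.
{q0} --0--> {q1, q2}  [new]
{q0} --1--> {q0}  [seen]
{q1, q2} --0--> {q0, q1, q2}  [new]
{q1, q2} --1--> {q1}  [new]
{q0, q1, q2} --0--> {q0, q1, q2}  [seen]
{q0, q1, q2} --1--> {q0, q1}  [new]
{q1} --0--> {q0, q2}  [new]
{q1} --1--> ∅  [new]
{q0, q1} --0--> {q0, q1, q2}  [seen]
{q0, q1} --1--> {q0}  [seen]
{q0, q2} --0--> {q1, q2}  [seen]
{q0, q2} --1--> {q0, q1}  [seen]
∅ --0--> ∅  [seen]
∅ --1--> ∅  [seen]
Reachable DFA states: {q0}, {q1, q2}, {q0, q1, q2}, {q1}, {q0, q1}, {q0, q2}, ∅.
Accepting DFA states (contain an NFA accepting state): {q0}, {q1, q2}, {q0, q1, q2}, {q0, q1}, {q0, q2}.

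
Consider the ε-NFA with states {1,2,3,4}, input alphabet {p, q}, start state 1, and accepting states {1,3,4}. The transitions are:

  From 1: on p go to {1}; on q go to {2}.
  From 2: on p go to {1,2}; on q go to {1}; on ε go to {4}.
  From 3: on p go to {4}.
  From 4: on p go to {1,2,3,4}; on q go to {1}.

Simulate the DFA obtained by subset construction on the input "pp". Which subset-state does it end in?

{1}

Start: {1}.
δ(1,p) = {1}.
Union: {1}.
After p: {1}.
δ(1,p) = {1}.
Union: {1}.
After p: {1}.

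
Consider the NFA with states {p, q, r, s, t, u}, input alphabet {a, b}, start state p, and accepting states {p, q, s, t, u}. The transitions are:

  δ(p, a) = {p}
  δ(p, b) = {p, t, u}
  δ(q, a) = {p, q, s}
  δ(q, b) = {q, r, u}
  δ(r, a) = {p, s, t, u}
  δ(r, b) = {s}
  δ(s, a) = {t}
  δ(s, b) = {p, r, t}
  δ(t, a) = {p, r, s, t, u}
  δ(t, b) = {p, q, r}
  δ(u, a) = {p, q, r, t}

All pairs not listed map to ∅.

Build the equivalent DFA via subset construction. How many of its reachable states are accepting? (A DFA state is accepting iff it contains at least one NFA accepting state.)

Start state of the DFA: {p}.
{p} --a--> {p}  [seen]
{p} --b--> {p, t, u}  [new]
{p, t, u} --a--> {p, q, r, s, t, u}  [new]
{p, t, u} --b--> {p, q, r, t, u}  [new]
{p, q, r, s, t, u} --a--> {p, q, r, s, t, u}  [seen]
{p, q, r, s, t, u} --b--> {p, q, r, s, t, u}  [seen]
{p, q, r, t, u} --a--> {p, q, r, s, t, u}  [seen]
{p, q, r, t, u} --b--> {p, q, r, s, t, u}  [seen]
Reachable DFA states: {p}, {p, t, u}, {p, q, r, s, t, u}, {p, q, r, t, u}.
Accepting DFA states (contain an NFA accepting state): {p}, {p, t, u}, {p, q, r, s, t, u}, {p, q, r, t, u}.

4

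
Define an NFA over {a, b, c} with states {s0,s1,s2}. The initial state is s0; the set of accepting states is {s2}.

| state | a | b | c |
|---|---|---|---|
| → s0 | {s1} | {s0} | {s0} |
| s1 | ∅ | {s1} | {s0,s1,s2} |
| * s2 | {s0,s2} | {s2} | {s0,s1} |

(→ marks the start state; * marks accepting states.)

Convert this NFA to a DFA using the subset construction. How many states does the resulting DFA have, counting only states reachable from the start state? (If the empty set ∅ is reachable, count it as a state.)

4

Start state of the DFA: {s0}.
{s0} --a--> {s1}  [new]
{s0} --b--> {s0}  [seen]
{s0} --c--> {s0}  [seen]
{s1} --a--> ∅  [new]
{s1} --b--> {s1}  [seen]
{s1} --c--> {s0,s1,s2}  [new]
∅ --a--> ∅  [seen]
∅ --b--> ∅  [seen]
∅ --c--> ∅  [seen]
{s0,s1,s2} --a--> {s0,s1,s2}  [seen]
{s0,s1,s2} --b--> {s0,s1,s2}  [seen]
{s0,s1,s2} --c--> {s0,s1,s2}  [seen]
Reachable DFA states: {s0}, {s1}, ∅, {s0,s1,s2}.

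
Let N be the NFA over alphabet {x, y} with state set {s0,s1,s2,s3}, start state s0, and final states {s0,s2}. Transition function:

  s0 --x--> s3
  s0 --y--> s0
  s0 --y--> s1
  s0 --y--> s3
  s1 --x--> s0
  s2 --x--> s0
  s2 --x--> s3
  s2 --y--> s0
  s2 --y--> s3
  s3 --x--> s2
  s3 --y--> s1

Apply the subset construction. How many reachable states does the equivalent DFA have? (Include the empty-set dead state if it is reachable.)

9

Start state of the DFA: {s0}.
{s0} --x--> {s3}  [new]
{s0} --y--> {s0,s1,s3}  [new]
{s3} --x--> {s2}  [new]
{s3} --y--> {s1}  [new]
{s0,s1,s3} --x--> {s0,s2,s3}  [new]
{s0,s1,s3} --y--> {s0,s1,s3}  [seen]
{s2} --x--> {s0,s3}  [new]
{s2} --y--> {s0,s3}  [seen]
{s1} --x--> {s0}  [seen]
{s1} --y--> ∅  [new]
{s0,s2,s3} --x--> {s0,s2,s3}  [seen]
{s0,s2,s3} --y--> {s0,s1,s3}  [seen]
{s0,s3} --x--> {s2,s3}  [new]
{s0,s3} --y--> {s0,s1,s3}  [seen]
∅ --x--> ∅  [seen]
∅ --y--> ∅  [seen]
{s2,s3} --x--> {s0,s2,s3}  [seen]
{s2,s3} --y--> {s0,s1,s3}  [seen]
Reachable DFA states: {s0}, {s3}, {s0,s1,s3}, {s2}, {s1}, {s0,s2,s3}, {s0,s3}, ∅, {s2,s3}.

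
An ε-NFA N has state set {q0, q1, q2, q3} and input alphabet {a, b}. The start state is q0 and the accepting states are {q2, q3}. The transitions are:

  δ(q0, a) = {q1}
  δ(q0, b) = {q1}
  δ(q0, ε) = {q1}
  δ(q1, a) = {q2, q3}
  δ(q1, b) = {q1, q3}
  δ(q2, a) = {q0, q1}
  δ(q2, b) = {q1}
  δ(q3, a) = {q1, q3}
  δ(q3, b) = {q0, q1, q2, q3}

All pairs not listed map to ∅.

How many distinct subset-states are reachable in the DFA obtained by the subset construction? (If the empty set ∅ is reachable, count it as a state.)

4

Start state of the DFA: {q0, q1} (ε-closure of the NFA start).
{q0, q1} --a--> {q1, q2, q3}  [new]
{q0, q1} --b--> {q1, q3}  [new]
{q1, q2, q3} --a--> {q0, q1, q2, q3}  [new]
{q1, q2, q3} --b--> {q0, q1, q2, q3}  [seen]
{q1, q3} --a--> {q1, q2, q3}  [seen]
{q1, q3} --b--> {q0, q1, q2, q3}  [seen]
{q0, q1, q2, q3} --a--> {q0, q1, q2, q3}  [seen]
{q0, q1, q2, q3} --b--> {q0, q1, q2, q3}  [seen]
Reachable DFA states: {q0, q1}, {q1, q2, q3}, {q1, q3}, {q0, q1, q2, q3}.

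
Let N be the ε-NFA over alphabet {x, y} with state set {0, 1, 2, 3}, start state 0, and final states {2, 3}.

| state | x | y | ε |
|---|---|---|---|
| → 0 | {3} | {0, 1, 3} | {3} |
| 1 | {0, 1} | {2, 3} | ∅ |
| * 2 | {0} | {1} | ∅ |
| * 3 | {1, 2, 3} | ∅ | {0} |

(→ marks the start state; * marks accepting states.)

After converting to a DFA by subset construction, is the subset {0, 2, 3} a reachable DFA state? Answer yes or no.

no

Start state of the DFA: {0, 3} (ε-closure of the NFA start).
{0, 3} --x--> {0, 1, 2, 3}  [new]
{0, 3} --y--> {0, 1, 3}  [new]
{0, 1, 2, 3} --x--> {0, 1, 2, 3}  [seen]
{0, 1, 2, 3} --y--> {0, 1, 2, 3}  [seen]
{0, 1, 3} --x--> {0, 1, 2, 3}  [seen]
{0, 1, 3} --y--> {0, 1, 2, 3}  [seen]
Reachable DFA states: {0, 3}, {0, 1, 2, 3}, {0, 1, 3}.
{0, 2, 3} is not among them.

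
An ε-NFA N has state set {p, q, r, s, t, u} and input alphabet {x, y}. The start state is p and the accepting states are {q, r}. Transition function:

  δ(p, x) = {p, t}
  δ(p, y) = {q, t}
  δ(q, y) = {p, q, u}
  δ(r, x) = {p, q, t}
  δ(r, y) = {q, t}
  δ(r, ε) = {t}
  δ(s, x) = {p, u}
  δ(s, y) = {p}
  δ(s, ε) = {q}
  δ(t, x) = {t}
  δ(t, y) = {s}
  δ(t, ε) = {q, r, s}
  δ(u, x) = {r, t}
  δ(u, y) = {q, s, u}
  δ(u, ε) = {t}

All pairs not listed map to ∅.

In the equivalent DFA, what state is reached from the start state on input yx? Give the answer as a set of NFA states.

{p, q, r, s, t, u}

Start: {p}.
δ(p,y) = {q, t}.
Union: {q, t}.
ε-closure gives {q, r, s, t}.
After y: {q, r, s, t}.
δ(q,x) = ∅; δ(r,x) = {p, q, t}; δ(s,x) = {p, u}; δ(t,x) = {t}.
Union: {p, q, t, u}.
ε-closure gives {p, q, r, s, t, u}.
After x: {p, q, r, s, t, u}.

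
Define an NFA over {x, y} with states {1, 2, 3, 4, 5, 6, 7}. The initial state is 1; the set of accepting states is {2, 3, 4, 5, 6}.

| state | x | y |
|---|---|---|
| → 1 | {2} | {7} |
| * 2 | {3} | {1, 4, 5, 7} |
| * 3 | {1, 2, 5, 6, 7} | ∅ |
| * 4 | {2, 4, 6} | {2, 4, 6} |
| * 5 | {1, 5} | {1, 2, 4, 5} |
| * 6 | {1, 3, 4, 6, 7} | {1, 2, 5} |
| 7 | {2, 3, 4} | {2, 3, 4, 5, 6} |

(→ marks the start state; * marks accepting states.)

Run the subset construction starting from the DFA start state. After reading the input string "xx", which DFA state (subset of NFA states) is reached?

{3}

Start: {1}.
δ(1,x) = {2}.
Union: {2}.
After x: {2}.
δ(2,x) = {3}.
Union: {3}.
After x: {3}.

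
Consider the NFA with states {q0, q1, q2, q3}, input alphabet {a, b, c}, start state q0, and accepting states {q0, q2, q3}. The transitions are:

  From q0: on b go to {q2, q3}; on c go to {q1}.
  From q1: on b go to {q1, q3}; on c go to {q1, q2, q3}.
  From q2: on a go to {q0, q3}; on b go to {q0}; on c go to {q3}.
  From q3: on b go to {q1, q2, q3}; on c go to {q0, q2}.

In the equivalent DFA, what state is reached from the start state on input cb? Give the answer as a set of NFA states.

Start: {q0}.
δ(q0,c) = {q1}.
Union: {q1}.
After c: {q1}.
δ(q1,b) = {q1, q3}.
Union: {q1, q3}.
After b: {q1, q3}.

{q1, q3}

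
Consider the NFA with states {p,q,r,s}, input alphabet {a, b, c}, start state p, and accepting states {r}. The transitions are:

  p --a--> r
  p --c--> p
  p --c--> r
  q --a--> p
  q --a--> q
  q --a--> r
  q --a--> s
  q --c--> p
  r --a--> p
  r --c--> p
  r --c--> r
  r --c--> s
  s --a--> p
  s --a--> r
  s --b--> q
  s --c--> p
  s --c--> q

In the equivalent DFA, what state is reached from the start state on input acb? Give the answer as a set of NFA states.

{q}

Start: {p}.
δ(p,a) = {r}.
Union: {r}.
After a: {r}.
δ(r,c) = {p,r,s}.
Union: {p,r,s}.
After c: {p,r,s}.
δ(p,b) = ∅; δ(r,b) = ∅; δ(s,b) = {q}.
Union: {q}.
After b: {q}.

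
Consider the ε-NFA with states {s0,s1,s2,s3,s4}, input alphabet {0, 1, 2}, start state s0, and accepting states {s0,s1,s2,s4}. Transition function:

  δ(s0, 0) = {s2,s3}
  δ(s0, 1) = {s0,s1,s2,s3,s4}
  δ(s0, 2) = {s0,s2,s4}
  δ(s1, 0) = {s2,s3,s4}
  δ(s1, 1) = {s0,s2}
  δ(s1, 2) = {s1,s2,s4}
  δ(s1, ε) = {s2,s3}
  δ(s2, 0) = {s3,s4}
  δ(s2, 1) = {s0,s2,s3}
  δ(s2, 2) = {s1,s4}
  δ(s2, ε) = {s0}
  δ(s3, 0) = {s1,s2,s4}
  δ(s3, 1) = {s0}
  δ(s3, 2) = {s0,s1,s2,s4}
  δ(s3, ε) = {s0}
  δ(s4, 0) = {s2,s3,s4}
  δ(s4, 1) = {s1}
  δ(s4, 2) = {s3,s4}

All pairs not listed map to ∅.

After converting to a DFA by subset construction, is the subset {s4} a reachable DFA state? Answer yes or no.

no

Start state of the DFA: {s0} (ε-closure of the NFA start).
{s0} --0--> {s0,s2,s3}  [new]
{s0} --1--> {s0,s1,s2,s3,s4}  [new]
{s0} --2--> {s0,s2,s4}  [new]
{s0,s2,s3} --0--> {s0,s1,s2,s3,s4}  [seen]
{s0,s2,s3} --1--> {s0,s1,s2,s3,s4}  [seen]
{s0,s2,s3} --2--> {s0,s1,s2,s3,s4}  [seen]
{s0,s1,s2,s3,s4} --0--> {s0,s1,s2,s3,s4}  [seen]
{s0,s1,s2,s3,s4} --1--> {s0,s1,s2,s3,s4}  [seen]
{s0,s1,s2,s3,s4} --2--> {s0,s1,s2,s3,s4}  [seen]
{s0,s2,s4} --0--> {s0,s2,s3,s4}  [new]
{s0,s2,s4} --1--> {s0,s1,s2,s3,s4}  [seen]
{s0,s2,s4} --2--> {s0,s1,s2,s3,s4}  [seen]
{s0,s2,s3,s4} --0--> {s0,s1,s2,s3,s4}  [seen]
{s0,s2,s3,s4} --1--> {s0,s1,s2,s3,s4}  [seen]
{s0,s2,s3,s4} --2--> {s0,s1,s2,s3,s4}  [seen]
Reachable DFA states: {s0}, {s0,s2,s3}, {s0,s1,s2,s3,s4}, {s0,s2,s4}, {s0,s2,s3,s4}.
{s4} is not among them.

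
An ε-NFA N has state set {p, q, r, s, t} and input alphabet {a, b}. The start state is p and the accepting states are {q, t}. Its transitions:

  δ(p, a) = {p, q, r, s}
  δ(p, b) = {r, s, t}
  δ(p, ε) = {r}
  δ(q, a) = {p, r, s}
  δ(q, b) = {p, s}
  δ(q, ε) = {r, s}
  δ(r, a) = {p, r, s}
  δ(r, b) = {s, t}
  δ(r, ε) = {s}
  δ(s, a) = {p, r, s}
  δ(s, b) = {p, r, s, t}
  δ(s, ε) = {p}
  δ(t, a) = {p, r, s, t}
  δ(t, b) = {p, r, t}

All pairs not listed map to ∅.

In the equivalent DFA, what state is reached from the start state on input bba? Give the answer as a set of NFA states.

{p, q, r, s, t}

Start: {p, r, s}.
δ(p,b) = {r, s, t}; δ(r,b) = {s, t}; δ(s,b) = {p, r, s, t}.
Union: {p, r, s, t}.
After b: {p, r, s, t}.
δ(p,b) = {r, s, t}; δ(r,b) = {s, t}; δ(s,b) = {p, r, s, t}; δ(t,b) = {p, r, t}.
Union: {p, r, s, t}.
After b: {p, r, s, t}.
δ(p,a) = {p, q, r, s}; δ(r,a) = {p, r, s}; δ(s,a) = {p, r, s}; δ(t,a) = {p, r, s, t}.
Union: {p, q, r, s, t}.
After a: {p, q, r, s, t}.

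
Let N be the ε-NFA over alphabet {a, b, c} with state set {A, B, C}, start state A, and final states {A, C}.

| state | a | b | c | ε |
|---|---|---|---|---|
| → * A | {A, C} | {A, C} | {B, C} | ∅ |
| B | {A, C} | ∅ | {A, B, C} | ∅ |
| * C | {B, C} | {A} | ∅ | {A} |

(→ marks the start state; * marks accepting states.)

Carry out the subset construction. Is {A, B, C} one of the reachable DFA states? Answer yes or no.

Start state of the DFA: {A} (ε-closure of the NFA start).
{A} --a--> {A, C}  [new]
{A} --b--> {A, C}  [seen]
{A} --c--> {A, B, C}  [new]
{A, C} --a--> {A, B, C}  [seen]
{A, C} --b--> {A, C}  [seen]
{A, C} --c--> {A, B, C}  [seen]
{A, B, C} --a--> {A, B, C}  [seen]
{A, B, C} --b--> {A, C}  [seen]
{A, B, C} --c--> {A, B, C}  [seen]
Reachable DFA states: {A}, {A, C}, {A, B, C}.
{A, B, C} is among them.

yes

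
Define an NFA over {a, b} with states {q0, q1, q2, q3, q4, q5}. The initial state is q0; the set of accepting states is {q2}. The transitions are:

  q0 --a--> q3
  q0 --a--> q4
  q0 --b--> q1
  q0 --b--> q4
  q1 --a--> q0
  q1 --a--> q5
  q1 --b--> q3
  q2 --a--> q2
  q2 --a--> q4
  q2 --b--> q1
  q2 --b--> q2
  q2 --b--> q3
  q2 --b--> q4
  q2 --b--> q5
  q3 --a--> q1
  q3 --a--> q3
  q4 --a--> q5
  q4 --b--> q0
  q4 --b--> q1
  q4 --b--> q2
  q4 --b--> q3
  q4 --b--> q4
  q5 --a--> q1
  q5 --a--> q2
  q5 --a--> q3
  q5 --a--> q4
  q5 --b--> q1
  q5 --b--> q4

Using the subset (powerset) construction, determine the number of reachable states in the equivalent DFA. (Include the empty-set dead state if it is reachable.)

10

Start state of the DFA: {q0}.
{q0} --a--> {q3, q4}  [new]
{q0} --b--> {q1, q4}  [new]
{q3, q4} --a--> {q1, q3, q5}  [new]
{q3, q4} --b--> {q0, q1, q2, q3, q4}  [new]
{q1, q4} --a--> {q0, q5}  [new]
{q1, q4} --b--> {q0, q1, q2, q3, q4}  [seen]
{q1, q3, q5} --a--> {q0, q1, q2, q3, q4, q5}  [new]
{q1, q3, q5} --b--> {q1, q3, q4}  [new]
{q0, q1, q2, q3, q4} --a--> {q0, q1, q2, q3, q4, q5}  [seen]
{q0, q1, q2, q3, q4} --b--> {q0, q1, q2, q3, q4, q5}  [seen]
{q0, q5} --a--> {q1, q2, q3, q4}  [new]
{q0, q5} --b--> {q1, q4}  [seen]
{q0, q1, q2, q3, q4, q5} --a--> {q0, q1, q2, q3, q4, q5}  [seen]
{q0, q1, q2, q3, q4, q5} --b--> {q0, q1, q2, q3, q4, q5}  [seen]
{q1, q3, q4} --a--> {q0, q1, q3, q5}  [new]
{q1, q3, q4} --b--> {q0, q1, q2, q3, q4}  [seen]
{q1, q2, q3, q4} --a--> {q0, q1, q2, q3, q4, q5}  [seen]
{q1, q2, q3, q4} --b--> {q0, q1, q2, q3, q4, q5}  [seen]
{q0, q1, q3, q5} --a--> {q0, q1, q2, q3, q4, q5}  [seen]
{q0, q1, q3, q5} --b--> {q1, q3, q4}  [seen]
Reachable DFA states: {q0}, {q3, q4}, {q1, q4}, {q1, q3, q5}, {q0, q1, q2, q3, q4}, {q0, q5}, {q0, q1, q2, q3, q4, q5}, {q1, q3, q4}, {q1, q2, q3, q4}, {q0, q1, q3, q5}.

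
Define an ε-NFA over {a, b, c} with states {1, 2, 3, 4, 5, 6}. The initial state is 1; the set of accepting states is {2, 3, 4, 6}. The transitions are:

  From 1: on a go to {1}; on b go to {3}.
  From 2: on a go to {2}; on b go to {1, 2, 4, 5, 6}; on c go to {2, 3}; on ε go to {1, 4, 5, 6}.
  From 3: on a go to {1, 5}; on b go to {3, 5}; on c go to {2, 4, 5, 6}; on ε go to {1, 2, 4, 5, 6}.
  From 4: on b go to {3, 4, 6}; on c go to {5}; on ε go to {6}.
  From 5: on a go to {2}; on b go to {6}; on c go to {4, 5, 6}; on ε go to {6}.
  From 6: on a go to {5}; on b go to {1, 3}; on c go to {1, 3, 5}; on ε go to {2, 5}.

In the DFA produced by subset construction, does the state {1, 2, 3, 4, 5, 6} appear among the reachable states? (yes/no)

Start state of the DFA: {1} (ε-closure of the NFA start).
{1} --a--> {1}  [seen]
{1} --b--> {1, 2, 3, 4, 5, 6}  [new]
{1} --c--> ∅  [new]
{1, 2, 3, 4, 5, 6} --a--> {1, 2, 4, 5, 6}  [new]
{1, 2, 3, 4, 5, 6} --b--> {1, 2, 3, 4, 5, 6}  [seen]
{1, 2, 3, 4, 5, 6} --c--> {1, 2, 3, 4, 5, 6}  [seen]
∅ --a--> ∅  [seen]
∅ --b--> ∅  [seen]
∅ --c--> ∅  [seen]
{1, 2, 4, 5, 6} --a--> {1, 2, 4, 5, 6}  [seen]
{1, 2, 4, 5, 6} --b--> {1, 2, 3, 4, 5, 6}  [seen]
{1, 2, 4, 5, 6} --c--> {1, 2, 3, 4, 5, 6}  [seen]
Reachable DFA states: {1}, {1, 2, 3, 4, 5, 6}, ∅, {1, 2, 4, 5, 6}.
{1, 2, 3, 4, 5, 6} is among them.

yes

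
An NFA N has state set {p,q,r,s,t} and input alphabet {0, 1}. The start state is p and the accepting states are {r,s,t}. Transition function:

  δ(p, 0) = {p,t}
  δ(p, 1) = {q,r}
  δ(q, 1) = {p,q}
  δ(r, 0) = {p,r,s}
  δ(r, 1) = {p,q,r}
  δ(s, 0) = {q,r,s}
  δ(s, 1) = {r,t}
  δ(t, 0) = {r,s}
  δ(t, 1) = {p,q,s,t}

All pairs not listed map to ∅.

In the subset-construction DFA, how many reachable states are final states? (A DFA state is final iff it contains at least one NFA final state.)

Start state of the DFA: {p}.
{p} --0--> {p,t}  [new]
{p} --1--> {q,r}  [new]
{p,t} --0--> {p,r,s,t}  [new]
{p,t} --1--> {p,q,r,s,t}  [new]
{q,r} --0--> {p,r,s}  [new]
{q,r} --1--> {p,q,r}  [new]
{p,r,s,t} --0--> {p,q,r,s,t}  [seen]
{p,r,s,t} --1--> {p,q,r,s,t}  [seen]
{p,q,r,s,t} --0--> {p,q,r,s,t}  [seen]
{p,q,r,s,t} --1--> {p,q,r,s,t}  [seen]
{p,r,s} --0--> {p,q,r,s,t}  [seen]
{p,r,s} --1--> {p,q,r,t}  [new]
{p,q,r} --0--> {p,r,s,t}  [seen]
{p,q,r} --1--> {p,q,r}  [seen]
{p,q,r,t} --0--> {p,r,s,t}  [seen]
{p,q,r,t} --1--> {p,q,r,s,t}  [seen]
Reachable DFA states: {p}, {p,t}, {q,r}, {p,r,s,t}, {p,q,r,s,t}, {p,r,s}, {p,q,r}, {p,q,r,t}.
Accepting DFA states (contain an NFA accepting state): {p,t}, {q,r}, {p,r,s,t}, {p,q,r,s,t}, {p,r,s}, {p,q,r}, {p,q,r,t}.

7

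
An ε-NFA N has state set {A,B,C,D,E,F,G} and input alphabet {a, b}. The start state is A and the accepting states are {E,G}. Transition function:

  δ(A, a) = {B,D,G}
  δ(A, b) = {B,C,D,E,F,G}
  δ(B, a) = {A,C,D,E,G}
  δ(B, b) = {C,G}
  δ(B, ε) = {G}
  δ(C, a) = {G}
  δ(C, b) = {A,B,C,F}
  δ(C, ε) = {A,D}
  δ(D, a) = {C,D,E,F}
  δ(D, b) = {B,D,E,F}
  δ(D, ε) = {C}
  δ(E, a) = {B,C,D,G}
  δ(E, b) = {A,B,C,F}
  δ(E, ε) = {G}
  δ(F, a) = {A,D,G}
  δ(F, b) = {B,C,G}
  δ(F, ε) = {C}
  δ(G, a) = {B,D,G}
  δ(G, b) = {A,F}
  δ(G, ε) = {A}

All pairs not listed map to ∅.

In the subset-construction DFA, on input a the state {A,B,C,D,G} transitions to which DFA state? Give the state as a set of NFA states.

δ(A,a) = {B,D,G}; δ(B,a) = {A,C,D,E,G}; δ(C,a) = {G}; δ(D,a) = {C,D,E,F}; δ(G,a) = {B,D,G}.
Union: {A,B,C,D,E,F,G}.

{A,B,C,D,E,F,G}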